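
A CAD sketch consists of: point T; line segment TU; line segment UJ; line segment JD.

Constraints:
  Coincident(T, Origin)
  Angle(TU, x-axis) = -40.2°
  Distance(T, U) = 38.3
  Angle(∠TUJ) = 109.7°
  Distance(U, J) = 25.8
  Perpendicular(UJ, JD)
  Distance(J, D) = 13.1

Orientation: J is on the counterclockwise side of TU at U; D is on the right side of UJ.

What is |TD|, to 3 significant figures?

62.6

T is at the origin; TU runs at -40.2° with length 38.3, so U = 38.3·(cos -40.2°, sin -40.2°) = (29.3, -24.7). ∠TUJ = 109.7°, so UJ runs at -40.2° + (180° − 109.7°) = 30.1° from the x-axis; with |UJ| = 25.8, J = U + 25.8·(cos 30.1°, sin 30.1°) = (51.6, -11.8). The perpendicularity gives JD at right angles to UJ; with |JD| = 13.1 on the right of UJ, D = J + 13.1·(0.502, -0.865) = (58.1, -23.1). Then |TD| = |D − T| = 62.6.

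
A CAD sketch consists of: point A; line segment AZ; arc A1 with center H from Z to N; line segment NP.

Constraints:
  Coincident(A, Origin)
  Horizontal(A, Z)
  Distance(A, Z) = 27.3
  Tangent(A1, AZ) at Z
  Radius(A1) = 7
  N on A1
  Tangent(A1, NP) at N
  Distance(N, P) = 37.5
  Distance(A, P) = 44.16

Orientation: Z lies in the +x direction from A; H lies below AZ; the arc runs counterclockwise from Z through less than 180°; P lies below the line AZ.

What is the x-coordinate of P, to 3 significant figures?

12.8

Checks: |HN| = 7.000 ✓; ∠(HN, NP) = 90.00° ✓; |NP| = 37.50 ✓; |AP| = 44.16 ✓.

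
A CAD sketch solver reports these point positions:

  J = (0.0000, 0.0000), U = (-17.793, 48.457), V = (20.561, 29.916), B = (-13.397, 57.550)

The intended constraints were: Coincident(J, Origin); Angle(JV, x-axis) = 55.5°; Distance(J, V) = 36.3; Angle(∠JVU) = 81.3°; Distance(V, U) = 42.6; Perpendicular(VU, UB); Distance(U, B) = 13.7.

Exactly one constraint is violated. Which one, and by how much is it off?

Distance(U, B) = 13.7 — off by 3.60.

J = (0.00, 0.00) ✓; JV at 55.50° ✓; |JV| = 36.30 ✓; ∠JVU = 81.30° ✓; |VU| = 42.60 ✓; ∠(VU, UB) = 90.00° ✓; |UB| = 10.10 ✗.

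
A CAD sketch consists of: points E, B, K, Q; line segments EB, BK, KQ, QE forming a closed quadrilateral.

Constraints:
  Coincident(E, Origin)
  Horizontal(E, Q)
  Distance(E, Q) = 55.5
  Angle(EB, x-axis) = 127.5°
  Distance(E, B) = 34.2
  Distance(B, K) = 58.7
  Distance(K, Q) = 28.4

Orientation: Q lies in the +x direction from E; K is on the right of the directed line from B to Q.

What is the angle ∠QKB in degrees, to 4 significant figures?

133.8°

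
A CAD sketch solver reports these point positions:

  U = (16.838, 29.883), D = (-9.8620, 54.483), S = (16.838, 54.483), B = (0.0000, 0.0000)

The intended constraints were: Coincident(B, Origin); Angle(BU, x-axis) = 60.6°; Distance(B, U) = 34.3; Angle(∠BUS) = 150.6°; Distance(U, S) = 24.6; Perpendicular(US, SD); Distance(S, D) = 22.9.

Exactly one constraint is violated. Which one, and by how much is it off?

Distance(S, D) = 22.9 — off by 3.80.

B = (0.00, 0.00) ✓; BU at 60.60° ✓; |BU| = 34.30 ✓; ∠BUS = 150.6° ✓; |US| = 24.60 ✓; ∠(US, SD) = 90.00° ✓; |SD| = 26.70 ✗.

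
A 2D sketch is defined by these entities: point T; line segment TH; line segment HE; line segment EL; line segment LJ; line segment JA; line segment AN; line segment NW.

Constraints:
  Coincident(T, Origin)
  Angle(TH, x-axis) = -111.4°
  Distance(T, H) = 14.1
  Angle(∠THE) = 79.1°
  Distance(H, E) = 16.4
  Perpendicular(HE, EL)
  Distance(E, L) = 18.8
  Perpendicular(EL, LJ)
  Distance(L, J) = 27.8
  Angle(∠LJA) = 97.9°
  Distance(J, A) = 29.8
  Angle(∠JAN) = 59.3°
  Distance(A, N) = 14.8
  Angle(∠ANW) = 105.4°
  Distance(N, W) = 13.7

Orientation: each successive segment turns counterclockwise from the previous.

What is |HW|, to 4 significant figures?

9.333

∠JAN = 59.3° gives AN at 12.30° from the x-axis; with |AN| = 14.8, N = (-7.874, -17.69). ∠ANW = 105.4° gives NW at 86.90° from the x-axis; with |NW| = 13.7, W = (-7.133, -4.009). Then |HW| = |W − H| = 9.333.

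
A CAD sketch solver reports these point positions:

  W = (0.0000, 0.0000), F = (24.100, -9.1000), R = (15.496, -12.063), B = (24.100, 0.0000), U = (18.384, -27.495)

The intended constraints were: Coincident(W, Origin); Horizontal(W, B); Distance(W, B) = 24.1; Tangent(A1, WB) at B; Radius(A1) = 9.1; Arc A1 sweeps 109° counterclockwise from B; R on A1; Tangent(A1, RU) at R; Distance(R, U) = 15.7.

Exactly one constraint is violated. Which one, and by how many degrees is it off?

Tangent(A1, RU) at R — off by 8.40°.

W = (0.00, 0.00) ✓; W.y = 0.00, B.y = 0.00 ✓; |WB| = 24.10 ✓; ∠(FB, BW) = 90.00° ✓; |FB| = 9.100 ✓; bearing(F→R) − bearing(F→B) = 109.0° ✓; |FR| = 9.100 ✓; ∠(FR, RU) = 98.40° ✗; |RU| = 15.70 ✓.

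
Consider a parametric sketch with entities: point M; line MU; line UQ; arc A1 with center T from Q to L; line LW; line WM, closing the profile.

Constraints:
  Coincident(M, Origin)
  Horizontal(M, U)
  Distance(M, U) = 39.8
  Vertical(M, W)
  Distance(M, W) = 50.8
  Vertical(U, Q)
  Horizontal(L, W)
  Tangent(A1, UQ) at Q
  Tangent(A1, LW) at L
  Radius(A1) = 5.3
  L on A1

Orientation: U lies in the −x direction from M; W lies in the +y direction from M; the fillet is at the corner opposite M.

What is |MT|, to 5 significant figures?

57.101

M is at the origin; MU is horizontal with |MU| = 39.8 and U on the −x side, so U = (-39.800, 0.0000). M and W share the same x with |MW| = 50.8 and W on the +y side, so W = (0.0000, 50.800). The virtual corner opposite M is at (-39.800, 50.800). Tangency of A1 to UQ means the radius TQ is perpendicular to UQ and the tangent condition forces TL to be normal to LW, with radius 5.3, so the center T sits 5.3 in from both sides at T = (-34.500, 45.500). Then |MT| = |T − M| = 57.101.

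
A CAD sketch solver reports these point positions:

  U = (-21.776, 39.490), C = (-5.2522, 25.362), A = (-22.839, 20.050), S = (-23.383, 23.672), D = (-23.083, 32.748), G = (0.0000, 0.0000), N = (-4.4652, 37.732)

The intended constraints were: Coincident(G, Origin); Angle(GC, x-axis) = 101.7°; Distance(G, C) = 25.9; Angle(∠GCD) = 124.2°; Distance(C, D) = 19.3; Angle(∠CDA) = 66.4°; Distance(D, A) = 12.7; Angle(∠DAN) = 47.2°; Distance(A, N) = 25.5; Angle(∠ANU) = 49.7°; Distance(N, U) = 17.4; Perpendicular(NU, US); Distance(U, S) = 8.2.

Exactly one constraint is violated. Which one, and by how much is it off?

Distance(U, S) = 8.2 — off by 7.70.

G = (0.00, 0.00) ✓; GC at 101.7° ✓; |GC| = 25.90 ✓; ∠GCD = 124.2° ✓; |CD| = 19.30 ✓; ∠CDA = 66.40° ✓; |DA| = 12.70 ✓; ∠DAN = 47.20° ✓; |AN| = 25.50 ✓; ∠ANU = 49.70° ✓; |NU| = 17.40 ✓; ∠(NU, US) = 90.00° ✓; |US| = 15.90 ✗.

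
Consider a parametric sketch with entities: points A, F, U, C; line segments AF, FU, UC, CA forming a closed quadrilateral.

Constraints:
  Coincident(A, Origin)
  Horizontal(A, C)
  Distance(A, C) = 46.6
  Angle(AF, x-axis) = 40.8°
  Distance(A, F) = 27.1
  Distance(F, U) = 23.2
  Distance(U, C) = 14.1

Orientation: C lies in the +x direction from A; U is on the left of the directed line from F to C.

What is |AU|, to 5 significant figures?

45.490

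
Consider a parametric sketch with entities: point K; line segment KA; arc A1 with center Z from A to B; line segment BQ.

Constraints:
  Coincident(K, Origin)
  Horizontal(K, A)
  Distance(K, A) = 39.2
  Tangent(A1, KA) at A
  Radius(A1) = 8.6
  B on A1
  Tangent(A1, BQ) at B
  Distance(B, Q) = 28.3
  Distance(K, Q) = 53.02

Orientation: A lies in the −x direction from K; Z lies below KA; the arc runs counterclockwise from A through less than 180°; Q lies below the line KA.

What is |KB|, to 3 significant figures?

48.6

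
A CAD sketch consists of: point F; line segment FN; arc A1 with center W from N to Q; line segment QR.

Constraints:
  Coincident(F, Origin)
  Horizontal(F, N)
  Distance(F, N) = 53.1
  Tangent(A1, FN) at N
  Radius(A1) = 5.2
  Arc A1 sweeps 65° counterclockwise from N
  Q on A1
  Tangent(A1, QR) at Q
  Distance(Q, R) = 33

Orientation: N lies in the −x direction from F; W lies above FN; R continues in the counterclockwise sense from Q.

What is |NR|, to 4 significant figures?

37.83

F is at the origin; FN is horizontal with |FN| = 53.1 and N on the −x side, so N = (-53.10, 0.000). A1 meets FN tangentially, so WN is at right angles to FN, so W = N + (0, 5.2) = (-53.10, 5.200). On A1, N sits at bearing -90° from W; a 65° counterclockwise sweep puts Q at bearing -25°, so Q = W + 5.2·(cos -25°, sin -25°) = (-48.39, 3.002). The tangent condition forces WQ to be normal to QR, so QR runs along (−sin -25°, cos -25°); with |QR| = 33.0, R = (-34.44, 32.91). Then |NR| = |R − N| = 37.83.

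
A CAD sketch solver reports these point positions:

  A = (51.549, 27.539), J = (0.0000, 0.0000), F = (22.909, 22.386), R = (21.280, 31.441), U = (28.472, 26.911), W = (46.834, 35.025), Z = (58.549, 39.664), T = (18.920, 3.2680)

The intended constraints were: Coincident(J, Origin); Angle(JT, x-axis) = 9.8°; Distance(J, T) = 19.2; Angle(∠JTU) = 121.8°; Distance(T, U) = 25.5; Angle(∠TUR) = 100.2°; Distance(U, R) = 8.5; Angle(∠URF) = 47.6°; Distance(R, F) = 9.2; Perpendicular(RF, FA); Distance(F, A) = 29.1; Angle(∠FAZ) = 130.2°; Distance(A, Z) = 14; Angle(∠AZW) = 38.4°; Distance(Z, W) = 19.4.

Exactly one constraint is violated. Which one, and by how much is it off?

Distance(Z, W) = 19.4 — off by 6.80.

J = (0.00, 0.00) ✓; JT at 9.800° ✓; |JT| = 19.20 ✓; ∠JTU = 121.8° ✓; |TU| = 25.50 ✓; ∠TUR = 100.2° ✓; |UR| = 8.500 ✓; ∠URF = 47.60° ✓; |RF| = 9.200 ✓; ∠(RF, FA) = 90.00° ✓; |FA| = 29.10 ✓; ∠FAZ = 130.2° ✓; |AZ| = 14.00 ✓; ∠AZW = 38.40° ✓; |ZW| = 12.60 ✗.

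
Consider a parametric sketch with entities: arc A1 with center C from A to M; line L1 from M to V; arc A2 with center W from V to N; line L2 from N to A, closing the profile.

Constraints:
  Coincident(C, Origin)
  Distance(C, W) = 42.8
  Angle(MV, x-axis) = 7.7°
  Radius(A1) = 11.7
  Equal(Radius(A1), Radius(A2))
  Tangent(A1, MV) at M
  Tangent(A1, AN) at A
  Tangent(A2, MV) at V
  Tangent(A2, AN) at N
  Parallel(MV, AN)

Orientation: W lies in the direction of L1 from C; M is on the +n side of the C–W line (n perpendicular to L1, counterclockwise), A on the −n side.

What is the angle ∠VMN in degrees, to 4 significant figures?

28.67°

The slot axis is L1's direction at 7.7°, so u = (cos 7.7°, sin 7.7°) = (0.9910, 0.1340) and n = (−sin 7.7°, cos 7.7°) = (-0.1340, 0.9910). C is at the origin and W lies 42.8 along u from C, so W = 42.8·u = (42.41, 5.735). Tangency of A1 to both parallel lines with radius 11.7 puts M and A at C ± 11.7·n: M = (-1.568, 11.59), A = (1.568, -11.59). Equal radii place V and N the same way about W: V = W + 11.7·n = (40.85, 17.33), N = W − 11.7·n = (43.98, -5.860). Then cos ∠VMN = MV·MN / (|MV||MN|), giving 28.67°.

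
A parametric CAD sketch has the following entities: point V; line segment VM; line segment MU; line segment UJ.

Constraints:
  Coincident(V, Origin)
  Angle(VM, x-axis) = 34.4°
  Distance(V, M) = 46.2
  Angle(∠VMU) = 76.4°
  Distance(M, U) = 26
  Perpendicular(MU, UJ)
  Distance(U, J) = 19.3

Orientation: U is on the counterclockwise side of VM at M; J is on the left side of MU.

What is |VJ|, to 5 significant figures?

29.744

V is at the origin; VM runs at 34.4° with length 46.2, so M = 46.2·(cos 34.4°, sin 34.4°) = (38.120, 26.101). ∠VMU = 76.4°, so MU runs at 34.4° + (180° − 76.4°) = 138.00° from the x-axis; with |MU| = 26.0, U = M + 26.0·(cos 138.00°, sin 138.00°) = (18.798, 43.499). The perpendicularity gives UJ at right angles to MU; with |UJ| = 19.3 on the left of MU, J = U + 19.3·(-0.66913, -0.74314) = (5.8843, 29.156). Then |VJ| = |J − V| = 29.744.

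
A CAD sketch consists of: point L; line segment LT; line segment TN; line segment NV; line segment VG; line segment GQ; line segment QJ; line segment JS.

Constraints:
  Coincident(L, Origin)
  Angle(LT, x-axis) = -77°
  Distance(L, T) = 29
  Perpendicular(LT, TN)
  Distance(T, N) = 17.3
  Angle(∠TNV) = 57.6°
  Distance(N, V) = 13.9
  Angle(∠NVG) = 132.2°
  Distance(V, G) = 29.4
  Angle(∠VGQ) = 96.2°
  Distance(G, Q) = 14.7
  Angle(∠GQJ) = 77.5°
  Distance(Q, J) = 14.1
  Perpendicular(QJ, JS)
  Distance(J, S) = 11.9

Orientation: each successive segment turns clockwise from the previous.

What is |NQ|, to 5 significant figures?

40.555

∠NVG = 132.2° gives VG at 22.800° from the x-axis; with |VG| = 29.4, G = (21.387, -7.6446). ∠VGQ = 96.2° gives GQ at -61.000° from the x-axis; with |GQ| = 14.7, Q = (28.513, -20.502). Then |NQ| = |Q − N| = 40.555.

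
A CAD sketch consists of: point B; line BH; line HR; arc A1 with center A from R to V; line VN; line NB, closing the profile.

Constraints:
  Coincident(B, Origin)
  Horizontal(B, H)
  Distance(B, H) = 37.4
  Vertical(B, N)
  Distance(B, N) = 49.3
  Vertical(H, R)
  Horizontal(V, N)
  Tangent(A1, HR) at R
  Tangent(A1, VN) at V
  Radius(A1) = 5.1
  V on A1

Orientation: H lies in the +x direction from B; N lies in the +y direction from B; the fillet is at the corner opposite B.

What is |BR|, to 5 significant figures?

57.900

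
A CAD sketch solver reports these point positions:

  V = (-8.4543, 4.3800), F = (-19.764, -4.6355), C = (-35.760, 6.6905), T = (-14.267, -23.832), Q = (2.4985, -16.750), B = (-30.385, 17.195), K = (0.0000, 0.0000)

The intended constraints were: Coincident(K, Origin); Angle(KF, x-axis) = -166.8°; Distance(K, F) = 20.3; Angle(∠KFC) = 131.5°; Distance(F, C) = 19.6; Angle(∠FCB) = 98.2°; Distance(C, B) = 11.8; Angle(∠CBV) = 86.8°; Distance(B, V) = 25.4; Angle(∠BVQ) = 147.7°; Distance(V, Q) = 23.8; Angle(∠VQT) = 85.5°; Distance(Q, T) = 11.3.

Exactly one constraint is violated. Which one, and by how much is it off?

Distance(Q, T) = 11.3 — off by 6.90.

K = (0.00, 0.00) ✓; KF at -166.8° ✓; |KF| = 20.30 ✓; ∠KFC = 131.5° ✓; |FC| = 19.60 ✓; ∠FCB = 98.20° ✓; |CB| = 11.80 ✓; ∠CBV = 86.80° ✓; |BV| = 25.40 ✓; ∠BVQ = 147.7° ✓; |VQ| = 23.80 ✓; ∠VQT = 85.50° ✓; |QT| = 18.20 ✗.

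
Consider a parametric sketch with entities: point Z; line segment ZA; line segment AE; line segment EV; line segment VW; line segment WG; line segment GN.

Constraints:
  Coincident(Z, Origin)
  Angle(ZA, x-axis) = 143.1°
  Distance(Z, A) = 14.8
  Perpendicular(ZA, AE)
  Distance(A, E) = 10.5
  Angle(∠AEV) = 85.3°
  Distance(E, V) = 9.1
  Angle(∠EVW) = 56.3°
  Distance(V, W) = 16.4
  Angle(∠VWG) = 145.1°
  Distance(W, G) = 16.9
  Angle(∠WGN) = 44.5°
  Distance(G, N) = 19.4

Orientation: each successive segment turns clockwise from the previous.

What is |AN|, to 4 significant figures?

12.05

Z is at the origin; ZA runs at 143.1° with length 14.8, so A = (-11.84, 8.886). ZA is perpendicular to AE, so AE runs at 53.10°; with |AE| = 10.5, E = (-5.531, 17.28). ∠AEV = 85.3° gives EV at -41.60° from the x-axis; with |EV| = 9.1, V = (1.274, 11.24). ∠EVW = 56.3° gives VW at -165.3° from the x-axis; with |VW| = 16.4, W = (-14.59, 7.080). ∠VWG = 145.1° gives WG at 159.8° from the x-axis; with |WG| = 16.9, G = (-30.45, 12.92). ∠WGN = 44.5° gives GN at 24.30° from the x-axis; with |GN| = 19.4, N = (-12.77, 20.90). Then |AN| = |N − A| = 12.05.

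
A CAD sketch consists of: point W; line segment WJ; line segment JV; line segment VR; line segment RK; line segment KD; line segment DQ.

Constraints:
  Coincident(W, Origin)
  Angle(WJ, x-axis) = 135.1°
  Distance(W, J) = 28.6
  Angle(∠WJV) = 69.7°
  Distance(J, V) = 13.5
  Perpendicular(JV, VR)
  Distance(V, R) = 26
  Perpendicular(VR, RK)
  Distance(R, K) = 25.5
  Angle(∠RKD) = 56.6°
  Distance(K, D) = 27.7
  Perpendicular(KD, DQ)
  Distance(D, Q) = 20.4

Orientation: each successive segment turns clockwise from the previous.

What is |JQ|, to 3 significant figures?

24.7

∠RKD = 56.6° gives KD at 81.4° from the x-axis; with |KD| = 27.7, D = (-16.1, 18.9). KD ⟂ DQ, so DQ runs at -8.60°; with |DQ| = 20.4, Q = (4.07, 15.9). Then |JQ| = |Q − J| = 24.7.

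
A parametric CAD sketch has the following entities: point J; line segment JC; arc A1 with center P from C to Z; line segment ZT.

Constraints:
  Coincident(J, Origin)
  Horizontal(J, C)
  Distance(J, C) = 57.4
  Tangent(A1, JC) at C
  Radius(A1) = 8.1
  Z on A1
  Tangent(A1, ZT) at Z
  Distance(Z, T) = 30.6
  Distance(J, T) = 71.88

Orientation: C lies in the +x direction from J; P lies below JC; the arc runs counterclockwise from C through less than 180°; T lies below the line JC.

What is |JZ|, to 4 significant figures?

50.92

Checks: ∠(PC, CJ) = 90.00° ✓; |PZ| = 8.100 ✓; ∠(PZ, ZT) = 90.00° ✓; |ZT| = 30.60 ✓; |JT| = 71.88 ✓.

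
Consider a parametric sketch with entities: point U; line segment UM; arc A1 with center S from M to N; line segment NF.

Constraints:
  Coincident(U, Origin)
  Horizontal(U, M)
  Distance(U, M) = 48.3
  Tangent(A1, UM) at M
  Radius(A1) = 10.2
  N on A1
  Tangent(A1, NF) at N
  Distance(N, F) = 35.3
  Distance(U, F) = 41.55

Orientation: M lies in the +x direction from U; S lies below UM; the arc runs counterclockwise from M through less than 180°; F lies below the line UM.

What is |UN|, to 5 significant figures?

39.824

Checks: |SN| = 10.20 ✓; ∠(SN, NF) = 90.00° ✓; |NF| = 35.30 ✓; |UF| = 41.55 ✓.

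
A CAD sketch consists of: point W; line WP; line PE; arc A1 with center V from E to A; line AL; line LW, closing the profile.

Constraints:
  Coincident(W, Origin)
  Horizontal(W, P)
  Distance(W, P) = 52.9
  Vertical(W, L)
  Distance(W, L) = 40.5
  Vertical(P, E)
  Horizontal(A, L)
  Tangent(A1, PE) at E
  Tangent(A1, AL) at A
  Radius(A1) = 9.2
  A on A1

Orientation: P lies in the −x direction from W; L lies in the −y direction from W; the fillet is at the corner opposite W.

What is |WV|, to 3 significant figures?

53.8

W is at the origin; W and P share the same y with |WP| = 52.9 and P on the −x side, so P = (-52.9, 0.00). W and L share the same x with |WL| = 40.5 and L on the −y side, so L = (0.00, -40.5). The virtual corner opposite W is at (-52.9, -40.5). A1 meets PE tangentially, so VE is at right angles to PE and A1 meets AL tangentially, so VA is at right angles to AL, with radius 9.2, so the center V sits 9.2 in from both sides at V = (-43.7, -31.3). Then |WV| = |V − W| = 53.8.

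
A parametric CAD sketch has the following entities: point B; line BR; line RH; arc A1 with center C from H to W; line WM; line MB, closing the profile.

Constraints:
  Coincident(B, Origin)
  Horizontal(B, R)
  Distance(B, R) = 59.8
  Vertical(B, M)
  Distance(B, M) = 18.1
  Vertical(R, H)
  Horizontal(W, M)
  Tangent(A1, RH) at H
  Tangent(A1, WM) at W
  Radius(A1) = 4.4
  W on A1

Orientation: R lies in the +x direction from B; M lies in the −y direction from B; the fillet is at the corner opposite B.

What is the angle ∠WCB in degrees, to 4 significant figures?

103.9°

B is at the origin; BR is horizontal with |BR| = 59.8 and R on the +x side, so R = (59.80, 0.000). BM is vertical with |BM| = 18.1 and M on the −y side, so M = (0.000, -18.10). The virtual corner opposite B is at (59.80, -18.10). A1 meets RH tangentially, so CH is at right angles to RH and tangency of A1 to WM means the radius CW is perpendicular to WM, with radius 4.4, so the center C sits 4.4 in from both sides at C = (55.40, -13.70). That places the tangent points at H = (59.80, -13.70) on RH and W = (55.40, -18.10) on WM. Then cos ∠WCB = CW·CB / (|CW||CB|), giving 103.9°.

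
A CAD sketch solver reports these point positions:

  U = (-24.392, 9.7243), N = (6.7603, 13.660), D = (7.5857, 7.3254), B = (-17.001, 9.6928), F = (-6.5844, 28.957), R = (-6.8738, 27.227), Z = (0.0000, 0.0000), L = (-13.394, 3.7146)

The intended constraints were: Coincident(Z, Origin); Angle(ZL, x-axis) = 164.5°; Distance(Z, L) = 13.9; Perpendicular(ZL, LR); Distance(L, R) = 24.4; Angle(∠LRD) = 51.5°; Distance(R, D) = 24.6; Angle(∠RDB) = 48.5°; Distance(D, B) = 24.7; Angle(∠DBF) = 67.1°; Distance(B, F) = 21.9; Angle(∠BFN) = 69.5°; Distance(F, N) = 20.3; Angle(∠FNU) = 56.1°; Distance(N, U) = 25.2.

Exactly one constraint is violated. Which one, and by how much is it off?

Distance(N, U) = 25.2 — off by 6.20.

Z = (0.00, 0.00) ✓; ZL at 164.5° ✓; |ZL| = 13.90 ✓; ∠(ZL, LR) = 90.00° ✓; |LR| = 24.40 ✓; ∠LRD = 51.50° ✓; |RD| = 24.60 ✓; ∠RDB = 48.50° ✓; |DB| = 24.70 ✓; ∠DBF = 67.10° ✓; |BF| = 21.90 ✓; ∠BFN = 69.50° ✓; |FN| = 20.30 ✓; ∠FNU = 56.10° ✓; |NU| = 31.40 ✗.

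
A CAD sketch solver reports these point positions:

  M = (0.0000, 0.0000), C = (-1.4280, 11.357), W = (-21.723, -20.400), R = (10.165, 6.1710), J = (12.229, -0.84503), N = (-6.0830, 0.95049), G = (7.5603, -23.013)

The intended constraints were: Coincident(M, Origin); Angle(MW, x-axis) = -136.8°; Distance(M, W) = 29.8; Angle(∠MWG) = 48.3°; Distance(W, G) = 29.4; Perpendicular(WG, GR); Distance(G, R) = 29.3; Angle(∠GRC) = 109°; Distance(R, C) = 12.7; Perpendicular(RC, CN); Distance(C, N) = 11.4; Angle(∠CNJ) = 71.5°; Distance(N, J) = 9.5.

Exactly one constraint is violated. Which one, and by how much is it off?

Distance(N, J) = 9.5 — off by 8.90.

M = (0.00, 0.00) ✓; MW at -136.8° ✓; |MW| = 29.80 ✓; ∠MWG = 48.30° ✓; |WG| = 29.40 ✓; ∠(WG, GR) = 90.00° ✓; |GR| = 29.30 ✓; ∠GRC = 109.0° ✓; |RC| = 12.70 ✓; ∠(RC, CN) = 90.00° ✓; |CN| = 11.40 ✓; ∠CNJ = 71.50° ✓; |NJ| = 18.40 ✗.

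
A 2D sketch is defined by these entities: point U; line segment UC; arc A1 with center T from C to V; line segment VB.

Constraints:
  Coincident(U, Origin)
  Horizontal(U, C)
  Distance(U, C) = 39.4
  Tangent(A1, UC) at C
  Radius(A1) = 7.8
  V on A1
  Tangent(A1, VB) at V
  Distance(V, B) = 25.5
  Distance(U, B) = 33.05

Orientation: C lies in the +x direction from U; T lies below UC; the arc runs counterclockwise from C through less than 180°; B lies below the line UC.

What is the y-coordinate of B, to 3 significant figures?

-26.2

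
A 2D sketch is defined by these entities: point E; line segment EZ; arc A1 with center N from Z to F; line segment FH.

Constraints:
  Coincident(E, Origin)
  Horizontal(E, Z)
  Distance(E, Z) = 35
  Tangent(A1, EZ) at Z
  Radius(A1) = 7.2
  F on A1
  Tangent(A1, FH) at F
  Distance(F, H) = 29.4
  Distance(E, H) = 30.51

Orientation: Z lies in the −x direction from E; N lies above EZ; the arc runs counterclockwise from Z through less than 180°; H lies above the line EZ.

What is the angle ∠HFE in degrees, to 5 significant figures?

62.776°

Checks: E.y = 0.00, Z.y = 0.00 ✓; |NF| = 7.200 ✓; ∠(NF, FH) = 90.00° ✓; |FH| = 29.40 ✓; |EH| = 30.51 ✓.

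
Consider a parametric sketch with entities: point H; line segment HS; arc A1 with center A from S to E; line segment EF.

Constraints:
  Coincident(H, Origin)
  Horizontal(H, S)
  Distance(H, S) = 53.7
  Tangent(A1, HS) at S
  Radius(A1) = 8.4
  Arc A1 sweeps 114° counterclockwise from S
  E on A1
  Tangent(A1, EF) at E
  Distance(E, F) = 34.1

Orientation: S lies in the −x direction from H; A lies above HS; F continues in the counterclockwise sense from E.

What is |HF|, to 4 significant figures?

73.71

H is at the origin; HS is horizontal with |HS| = 53.7 and S on the −x side, so S = (-53.70, 0.000). The tangent condition forces AS to be normal to HS, so A = S + (0, 8.4) = (-53.70, 8.400). On A1, S sits at bearing -90° from A; a 114° counterclockwise sweep puts E at bearing 24°, so E = A + 8.4·(cos 24°, sin 24°) = (-46.03, 11.82). Since A1 is tangent to EF there, AE ⟂ EF, so EF runs along (−sin 24°, cos 24°); with |EF| = 34.1, F = (-59.90, 42.97). Then |HF| = |F − H| = 73.71.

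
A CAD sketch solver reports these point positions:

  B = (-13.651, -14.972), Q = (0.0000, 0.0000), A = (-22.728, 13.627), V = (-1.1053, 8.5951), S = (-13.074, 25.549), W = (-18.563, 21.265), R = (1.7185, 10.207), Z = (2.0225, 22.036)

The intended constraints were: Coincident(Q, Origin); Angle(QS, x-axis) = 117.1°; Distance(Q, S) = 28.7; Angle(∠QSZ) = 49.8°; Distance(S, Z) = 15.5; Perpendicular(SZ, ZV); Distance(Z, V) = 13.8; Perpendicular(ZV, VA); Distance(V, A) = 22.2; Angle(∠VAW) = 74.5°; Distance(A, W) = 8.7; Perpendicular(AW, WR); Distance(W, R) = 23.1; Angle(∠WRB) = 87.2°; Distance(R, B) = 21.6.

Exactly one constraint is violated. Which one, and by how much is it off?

Distance(R, B) = 21.6 — off by 7.90.

Q = (0.00, 0.00) ✓; QS at 117.1° ✓; |QS| = 28.70 ✓; ∠QSZ = 49.80° ✓; |SZ| = 15.50 ✓; ∠(SZ, ZV) = 90.00° ✓; |ZV| = 13.80 ✓; ∠(ZV, VA) = 90.00° ✓; |VA| = 22.20 ✓; ∠VAW = 74.50° ✓; |AW| = 8.700 ✓; ∠(AW, WR) = 90.00° ✓; |WR| = 23.10 ✓; ∠WRB = 87.20° ✓; |RB| = 29.50 ✗.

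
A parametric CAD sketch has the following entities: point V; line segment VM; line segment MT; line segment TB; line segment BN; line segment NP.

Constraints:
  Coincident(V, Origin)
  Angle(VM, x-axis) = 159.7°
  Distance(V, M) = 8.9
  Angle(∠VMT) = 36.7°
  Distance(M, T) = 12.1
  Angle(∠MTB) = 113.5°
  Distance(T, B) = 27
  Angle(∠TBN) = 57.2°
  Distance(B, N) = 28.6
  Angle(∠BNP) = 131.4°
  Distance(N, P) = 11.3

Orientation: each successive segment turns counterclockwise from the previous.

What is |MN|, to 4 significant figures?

20.84

V is at the origin; VM runs at 159.7° with length 8.9, so M = (-8.347, 3.088). ∠VMT = 36.7° gives MT at -57.00° from the x-axis; with |MT| = 12.1, T = (-1.757, -7.060). ∠MTB = 113.5° gives TB at 9.500° from the x-axis; with |TB| = 27.0, B = (24.87, -2.604). ∠TBN = 57.2° gives BN at 132.3° from the x-axis; with |BN| = 28.6, N = (5.624, 18.55). Then |MN| = |N − M| = 20.84.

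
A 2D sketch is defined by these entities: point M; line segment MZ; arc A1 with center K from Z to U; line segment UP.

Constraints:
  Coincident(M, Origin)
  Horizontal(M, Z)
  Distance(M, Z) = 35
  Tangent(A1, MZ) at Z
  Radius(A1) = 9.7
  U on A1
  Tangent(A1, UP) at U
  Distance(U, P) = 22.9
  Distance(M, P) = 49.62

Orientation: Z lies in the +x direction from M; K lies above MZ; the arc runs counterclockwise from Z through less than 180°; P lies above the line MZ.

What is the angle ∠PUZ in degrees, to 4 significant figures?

124.2°

M is at the origin; M and Z share the same y with |MZ| = 35.0 and Z on the +x side, so Z = (35.00, 0.000). The tangent condition forces KZ to be normal to MZ, so K = Z + (0, 9.7) = (35.00, 9.700). Since KU ⟂ UP (tangency), |KP| = √(9.7² + 22.9²) = 24.87 regardless of where U sits on A1. So P lies on both circle(M, 49.62) and circle(K, 24.87); the above-MZ intersection is P = (35.60, 34.56). U is the foot of the tangent from P: U = (44.02, 13.27).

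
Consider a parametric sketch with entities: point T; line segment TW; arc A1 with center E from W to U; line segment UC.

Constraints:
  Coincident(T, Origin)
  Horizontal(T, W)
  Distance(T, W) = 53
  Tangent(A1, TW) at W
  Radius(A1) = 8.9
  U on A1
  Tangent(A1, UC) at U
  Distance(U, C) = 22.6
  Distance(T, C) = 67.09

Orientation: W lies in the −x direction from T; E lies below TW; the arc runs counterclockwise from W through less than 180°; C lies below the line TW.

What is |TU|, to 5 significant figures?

62.639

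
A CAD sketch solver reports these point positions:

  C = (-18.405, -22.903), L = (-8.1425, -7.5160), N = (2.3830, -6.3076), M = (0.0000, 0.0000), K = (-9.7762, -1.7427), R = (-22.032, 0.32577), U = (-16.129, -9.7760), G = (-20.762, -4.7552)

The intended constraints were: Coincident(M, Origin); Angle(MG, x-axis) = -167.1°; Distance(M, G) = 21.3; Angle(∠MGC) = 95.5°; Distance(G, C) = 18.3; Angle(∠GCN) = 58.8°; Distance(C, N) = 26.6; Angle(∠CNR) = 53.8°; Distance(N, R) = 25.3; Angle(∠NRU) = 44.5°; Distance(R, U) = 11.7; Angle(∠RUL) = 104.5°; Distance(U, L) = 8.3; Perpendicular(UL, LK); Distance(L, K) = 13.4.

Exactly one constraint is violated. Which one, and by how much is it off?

Distance(L, K) = 13.4 — off by 7.40.

M = (0.00, 0.00) ✓; MG at -167.1° ✓; |MG| = 21.30 ✓; ∠MGC = 95.50° ✓; |GC| = 18.30 ✓; ∠GCN = 58.80° ✓; |CN| = 26.60 ✓; ∠CNR = 53.80° ✓; |NR| = 25.30 ✓; ∠NRU = 44.50° ✓; |RU| = 11.70 ✓; ∠RUL = 104.5° ✓; |UL| = 8.300 ✓; ∠(UL, LK) = 90.00° ✓; |LK| = 6.000 ✗.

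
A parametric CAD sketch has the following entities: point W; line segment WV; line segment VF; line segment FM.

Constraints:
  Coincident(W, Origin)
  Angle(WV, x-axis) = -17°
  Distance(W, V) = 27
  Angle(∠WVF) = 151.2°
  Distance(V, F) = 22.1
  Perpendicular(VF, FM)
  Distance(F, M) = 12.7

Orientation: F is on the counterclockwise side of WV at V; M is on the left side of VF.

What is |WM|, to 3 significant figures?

45.8

W is at the origin; WV runs at -17.0° with length 27.0, so V = 27.0·(cos -17.0°, sin -17.0°) = (25.8, -7.89). ∠WVF = 151.2°, so VF runs at -17.0° + (180° − 151.2°) = 11.8° from the x-axis; with |VF| = 22.1, F = V + 22.1·(cos 11.8°, sin 11.8°) = (47.5, -3.37). VF is perpendicular to FM; with |FM| = 12.7 on the left of VF, M = F + 12.7·(-0.204, 0.979) = (44.9, 9.06). Then |WM| = |M − W| = 45.8.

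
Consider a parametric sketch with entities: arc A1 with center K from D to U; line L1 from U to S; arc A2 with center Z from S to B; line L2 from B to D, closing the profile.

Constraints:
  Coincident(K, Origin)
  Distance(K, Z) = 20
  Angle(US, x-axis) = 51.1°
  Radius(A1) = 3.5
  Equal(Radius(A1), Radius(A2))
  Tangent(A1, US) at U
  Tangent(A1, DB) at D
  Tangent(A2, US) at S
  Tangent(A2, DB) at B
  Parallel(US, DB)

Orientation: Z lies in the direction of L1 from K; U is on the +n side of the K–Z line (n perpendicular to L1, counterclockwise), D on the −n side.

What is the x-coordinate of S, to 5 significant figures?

9.8354

Tangency of A1 to both parallel lines with radius 3.5 puts U and D at K ± 3.5·n: U = (-2.7239, 2.1979), D = (2.7239, -2.1979). Equal radii place S and B the same way about Z: S = Z + 3.5·n = (9.8354, 17.763), B = Z − 3.5·n = (15.283, 13.367). So S.x = 9.8354.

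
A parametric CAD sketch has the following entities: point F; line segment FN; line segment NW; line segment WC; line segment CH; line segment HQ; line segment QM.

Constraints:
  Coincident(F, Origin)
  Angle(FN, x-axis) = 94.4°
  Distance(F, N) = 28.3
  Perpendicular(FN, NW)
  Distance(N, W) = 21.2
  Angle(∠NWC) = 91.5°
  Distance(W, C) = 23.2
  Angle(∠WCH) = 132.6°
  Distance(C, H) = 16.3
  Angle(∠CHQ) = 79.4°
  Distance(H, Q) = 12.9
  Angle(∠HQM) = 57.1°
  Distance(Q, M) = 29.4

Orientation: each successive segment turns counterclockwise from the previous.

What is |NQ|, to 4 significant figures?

23.96

F is at the origin; FN runs at 94.4° with length 28.3, so N = (-2.171, 28.22). FN is perpendicular to NW, so NW runs at -175.6°; with |NW| = 21.2, W = (-23.31, 26.59). ∠NWC = 91.5° gives WC at -87.10° from the x-axis; with |WC| = 23.2, C = (-22.13, 3.420). ∠WCH = 132.6° gives CH at -39.70° from the x-axis; with |CH| = 16.3, H = (-9.594, -6.992). ∠CHQ = 79.4° gives HQ at 60.90° from the x-axis; with |HQ| = 12.9, Q = (-3.320, 4.280). Then |NQ| = |Q − N| = 23.96.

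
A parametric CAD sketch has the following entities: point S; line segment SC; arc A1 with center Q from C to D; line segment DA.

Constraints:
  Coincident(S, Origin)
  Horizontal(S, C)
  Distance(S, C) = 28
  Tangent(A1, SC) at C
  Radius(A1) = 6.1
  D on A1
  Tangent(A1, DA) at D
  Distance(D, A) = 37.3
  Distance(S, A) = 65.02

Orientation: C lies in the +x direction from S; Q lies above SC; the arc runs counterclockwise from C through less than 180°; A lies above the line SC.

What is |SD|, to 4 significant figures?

32.41

Checks: |SC| = 28.00 ✓; ∠(QC, CS) = 90.00° ✓; |QC| = 6.100 ✓; |QD| = 6.100 ✓; ∠(QD, DA) = 90.00° ✓; |DA| = 37.30 ✓; |SA| = 65.02 ✓.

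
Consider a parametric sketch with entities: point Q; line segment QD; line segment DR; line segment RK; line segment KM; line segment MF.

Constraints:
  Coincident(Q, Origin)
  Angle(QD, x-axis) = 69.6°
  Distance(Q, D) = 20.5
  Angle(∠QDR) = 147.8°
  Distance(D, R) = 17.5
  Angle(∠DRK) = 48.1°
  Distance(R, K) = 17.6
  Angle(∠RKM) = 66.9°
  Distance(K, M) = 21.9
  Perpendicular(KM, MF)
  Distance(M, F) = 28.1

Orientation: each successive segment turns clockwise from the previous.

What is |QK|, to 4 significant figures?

23.20

Q is at the origin; QD runs at 69.6° with length 20.5, so D = (7.146, 19.21). ∠QDR = 147.8° gives DR at 37.40° from the x-axis; with |DR| = 17.5, R = (21.05, 29.84). ∠DRK = 48.1° gives RK at -94.50° from the x-axis; with |RK| = 17.6, K = (19.67, 12.30). Then |QK| = |K − Q| = 23.20.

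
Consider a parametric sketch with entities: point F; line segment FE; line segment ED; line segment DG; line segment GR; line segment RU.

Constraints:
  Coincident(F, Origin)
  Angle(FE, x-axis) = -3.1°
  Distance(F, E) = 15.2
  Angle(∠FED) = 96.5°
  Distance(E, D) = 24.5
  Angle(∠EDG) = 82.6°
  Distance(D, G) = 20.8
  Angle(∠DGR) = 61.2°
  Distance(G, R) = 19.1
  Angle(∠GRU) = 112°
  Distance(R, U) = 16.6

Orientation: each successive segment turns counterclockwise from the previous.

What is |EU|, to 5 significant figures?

12.464

∠DGR = 61.2° gives GR at -63.400° from the x-axis; with |GR| = 19.1, R = (7.0311, 7.0550). ∠GRU = 112.0° gives RU at 4.6000° from the x-axis; with |RU| = 16.6, U = (23.578, 8.3863). Then |EU| = |U − E| = 12.464.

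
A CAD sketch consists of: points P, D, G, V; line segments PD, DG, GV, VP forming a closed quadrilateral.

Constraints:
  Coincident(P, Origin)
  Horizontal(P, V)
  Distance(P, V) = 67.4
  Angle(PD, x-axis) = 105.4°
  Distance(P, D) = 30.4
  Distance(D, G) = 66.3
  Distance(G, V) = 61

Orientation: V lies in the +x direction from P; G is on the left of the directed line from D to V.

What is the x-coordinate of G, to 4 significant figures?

51.29

P is at the origin; P and V share the same y with |PV| = 67.4 and V in +x, so V = (67.4, 0). PD runs at 105.4° with |PD| = 30.4, so D = (-8.073, 29.31). G is determined by |DG| = 66.3 and |GV| = 61.0 together: it lies at the intersection of circle(D, 66.3) and circle(V, 61.0). With |DV| = 80.96, the foot of the radical line on DV is 44.65 from D and the perpendicular offset is √(66.3² − 44.65²) = 49.01. Taking the left-of-DV solution: G = (51.29, 58.83).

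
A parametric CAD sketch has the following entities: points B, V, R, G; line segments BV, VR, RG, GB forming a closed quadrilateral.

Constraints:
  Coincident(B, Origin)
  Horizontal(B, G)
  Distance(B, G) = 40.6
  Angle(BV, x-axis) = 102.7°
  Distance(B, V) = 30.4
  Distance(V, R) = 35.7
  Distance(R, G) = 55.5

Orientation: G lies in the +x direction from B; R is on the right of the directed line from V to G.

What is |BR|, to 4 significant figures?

15.54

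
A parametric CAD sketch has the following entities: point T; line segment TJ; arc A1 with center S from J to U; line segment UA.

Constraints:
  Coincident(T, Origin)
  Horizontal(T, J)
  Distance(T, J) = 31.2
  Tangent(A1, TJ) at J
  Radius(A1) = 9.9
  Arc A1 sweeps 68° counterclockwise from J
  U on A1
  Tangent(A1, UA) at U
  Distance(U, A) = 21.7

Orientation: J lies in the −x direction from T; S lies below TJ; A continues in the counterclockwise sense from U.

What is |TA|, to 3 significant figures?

55.2

On A1, J sits at bearing 90° from S; a 68° counterclockwise sweep puts U at bearing 158°, so U = S + 9.9·(cos 158°, sin 158°) = (-40.4, -6.19). Since A1 is tangent to UA there, SU ⟂ UA, so UA runs along (−sin 158°, cos 158°); with |UA| = 21.7, A = (-48.5, -26.3). Then |TA| = |A − T| = 55.2.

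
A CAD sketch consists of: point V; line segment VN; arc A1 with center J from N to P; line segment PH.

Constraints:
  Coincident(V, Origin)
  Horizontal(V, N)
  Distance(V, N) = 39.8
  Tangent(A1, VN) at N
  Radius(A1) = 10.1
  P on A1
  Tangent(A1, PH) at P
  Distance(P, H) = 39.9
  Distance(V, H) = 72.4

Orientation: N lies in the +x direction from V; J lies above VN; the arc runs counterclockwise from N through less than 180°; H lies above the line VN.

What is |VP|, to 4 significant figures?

50.71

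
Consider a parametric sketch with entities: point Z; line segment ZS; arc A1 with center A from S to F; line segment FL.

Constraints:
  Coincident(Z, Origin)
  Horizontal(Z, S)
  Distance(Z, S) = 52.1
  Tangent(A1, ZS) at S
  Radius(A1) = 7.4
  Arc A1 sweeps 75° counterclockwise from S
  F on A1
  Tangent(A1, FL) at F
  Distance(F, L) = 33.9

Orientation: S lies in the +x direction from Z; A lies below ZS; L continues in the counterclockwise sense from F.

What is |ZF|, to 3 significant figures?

45.3

Z is at the origin; Z and S share the same y with |ZS| = 52.1 and S on the +x side, so S = (52.1, 0.00). A1 meets ZS tangentially, so AS is at right angles to ZS, so A = S + (0, -7.4) = (52.1, -7.40). On A1, S sits at bearing 90° from A; a 75° counterclockwise sweep puts F at bearing 165°, so F = A + 7.4·(cos 165°, sin 165°) = (45.0, -5.48). Then |ZF| = |F − Z| = 45.3.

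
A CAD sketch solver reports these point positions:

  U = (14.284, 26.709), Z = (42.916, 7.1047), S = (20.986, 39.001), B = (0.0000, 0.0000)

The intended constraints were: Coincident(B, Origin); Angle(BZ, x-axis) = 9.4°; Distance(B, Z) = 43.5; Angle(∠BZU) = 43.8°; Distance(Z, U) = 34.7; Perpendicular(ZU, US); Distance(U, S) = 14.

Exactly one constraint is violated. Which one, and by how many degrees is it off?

Perpendicular(ZU, US) — off by 5.80°.

B = (0.00, 0.00) ✓; BZ at 9.400° ✓; |BZ| = 43.50 ✓; ∠BZU = 43.80° ✓; |ZU| = 34.70 ✓; ∠(ZU, US) = 84.20° ✗; |US| = 14.00 ✓.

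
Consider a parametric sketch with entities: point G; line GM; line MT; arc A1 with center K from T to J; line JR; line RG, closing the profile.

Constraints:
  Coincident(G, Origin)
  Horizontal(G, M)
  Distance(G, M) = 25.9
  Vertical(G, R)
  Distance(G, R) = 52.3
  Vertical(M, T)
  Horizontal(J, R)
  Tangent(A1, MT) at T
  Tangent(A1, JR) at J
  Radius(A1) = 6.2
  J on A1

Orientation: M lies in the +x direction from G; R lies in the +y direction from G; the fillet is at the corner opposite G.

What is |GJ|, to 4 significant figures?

55.89

The virtual corner opposite G is at (25.90, 52.30). The tangent condition forces KT to be normal to MT and the tangent condition forces KJ to be normal to JR, with radius 6.2, so the center K sits 6.2 in from both sides at K = (19.70, 46.10). That places the tangent points at T = (25.90, 46.10) on MT and J = (19.70, 52.30) on JR. Then |GJ| = |J − G| = 55.89.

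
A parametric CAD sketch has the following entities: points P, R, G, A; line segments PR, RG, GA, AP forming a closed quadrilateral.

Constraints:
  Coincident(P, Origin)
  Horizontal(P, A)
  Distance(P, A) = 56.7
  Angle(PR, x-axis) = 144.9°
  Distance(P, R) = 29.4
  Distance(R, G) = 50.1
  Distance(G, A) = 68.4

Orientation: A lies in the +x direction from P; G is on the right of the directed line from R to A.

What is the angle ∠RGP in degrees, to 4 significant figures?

32.01°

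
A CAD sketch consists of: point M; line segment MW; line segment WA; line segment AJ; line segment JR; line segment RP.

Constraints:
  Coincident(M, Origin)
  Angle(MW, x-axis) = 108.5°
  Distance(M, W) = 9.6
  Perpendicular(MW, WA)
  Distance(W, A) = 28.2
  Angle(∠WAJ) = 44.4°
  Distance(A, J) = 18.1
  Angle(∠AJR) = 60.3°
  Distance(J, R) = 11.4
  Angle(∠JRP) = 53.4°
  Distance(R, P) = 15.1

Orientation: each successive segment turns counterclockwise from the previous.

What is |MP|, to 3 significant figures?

26.5

M is at the origin; MW runs at 108.5° with length 9.6, so W = (-3.05, 9.10). MW is perpendicular to WA, so WA runs at -162°; with |WA| = 28.2, A = (-29.8, 0.156). ∠WAJ = 44.4° gives AJ at -25.9° from the x-axis; with |AJ| = 18.1, J = (-13.5, -7.75). ∠AJR = 60.3° gives JR at 93.8° from the x-axis; with |JR| = 11.4, R = (-14.3, 3.62). ∠JRP = 53.4° gives RP at -140° from the x-axis; with |RP| = 15.1, P = (-25.8, -6.16). Then |MP| = |P − M| = 26.5.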